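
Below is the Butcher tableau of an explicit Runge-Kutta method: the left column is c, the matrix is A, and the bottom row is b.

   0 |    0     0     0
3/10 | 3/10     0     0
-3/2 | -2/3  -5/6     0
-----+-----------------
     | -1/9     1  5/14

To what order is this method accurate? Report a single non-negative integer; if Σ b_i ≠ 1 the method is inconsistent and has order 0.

0

b = (-1/9, 1, 5/14)
c = (0, 3/10, -3/2)
Ac = (0, 0, -1/4)
Σ b_i: (-1/9)·1 + 1·1 + 5/14·1 = 157/126 ≠ 1 ⇒ order 0.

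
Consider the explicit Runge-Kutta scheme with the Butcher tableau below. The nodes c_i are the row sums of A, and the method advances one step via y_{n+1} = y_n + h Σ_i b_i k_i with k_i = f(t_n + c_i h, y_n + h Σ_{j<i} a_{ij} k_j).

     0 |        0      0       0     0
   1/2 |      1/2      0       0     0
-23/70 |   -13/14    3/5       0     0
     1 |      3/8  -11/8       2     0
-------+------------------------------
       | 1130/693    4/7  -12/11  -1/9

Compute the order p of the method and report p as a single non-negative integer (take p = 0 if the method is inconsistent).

b = (1130/693, 4/7, -12/11, -1/9)
c = (0, 1/2, -23/70, 1)
Ac = (0, 0, 3/10, -753/560)
Σ b_i: 1130/693·1 + 4/7·1 + (-12/11)·1 + (-1/9)·1 = 1 ✓
b·c: 4/7·1/2 + (-12/11)·(-23/70) + (-1/9)·1 = 1847/3465 ≠ 1/2 ⇒ order 1.

1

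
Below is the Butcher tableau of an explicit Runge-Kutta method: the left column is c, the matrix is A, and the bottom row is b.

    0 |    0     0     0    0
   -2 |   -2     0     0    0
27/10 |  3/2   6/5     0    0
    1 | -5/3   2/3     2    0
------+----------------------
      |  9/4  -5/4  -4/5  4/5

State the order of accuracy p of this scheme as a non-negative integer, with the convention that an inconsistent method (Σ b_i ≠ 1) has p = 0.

1

b = (9/4, -5/4, -4/5, 4/5)
c = (0, -2, 27/10, 1)
Ac = (0, 0, -12/5, 61/15)
Σ b_i: 9/4·1 + (-5/4)·1 + (-4/5)·1 + 4/5·1 = 1 ✓
b·c: (-5/4)·(-2) + (-4/5)·27/10 + 4/5·1 = 57/50 ≠ 1/2 ⇒ order 1.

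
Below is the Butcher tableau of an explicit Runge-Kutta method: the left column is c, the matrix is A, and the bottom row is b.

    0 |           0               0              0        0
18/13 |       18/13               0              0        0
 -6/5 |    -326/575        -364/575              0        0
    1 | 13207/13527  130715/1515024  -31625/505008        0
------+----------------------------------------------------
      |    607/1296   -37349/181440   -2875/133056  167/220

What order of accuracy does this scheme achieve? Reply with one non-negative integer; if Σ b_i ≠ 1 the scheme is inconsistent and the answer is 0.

4

b = (607/1296, -37349/181440, -2875/133056, 167/220)
c = (0, 18/13, -6/5, 1)
Ac = (0, 0, -504/575, 65/334)
Σ b_i: 607/1296·1 + (-37349/181440)·1 + (-2875/133056)·1 + 167/220·1 = 1 ✓
b·c: (-37349/181440)·18/13 + (-2875/133056)·(-6/5) + 167/220·1 = 1/2 ✓
b·c²: (-37349/181440)·324/169 + (-2875/133056)·36/25 + 167/220·1 = 1/3 ✓
b·Ac: (-2875/133056)·(-504/575) + 167/220·65/334 = 1/6 ✓
b·c³: (-37349/181440)·5832/2197 + (-2875/133056)·(-216/125) + 167/220·1 = 1/4 ✓
b·(c∘Ac): (-2875/133056)·3024/2875 + 167/220·65/334 = 1/8 ✓
b·Ac²: (-2875/133056)·(-9072/7475) + 167/220·490/6513 = 1/12 ✓
b·A²c: 167/220·55/1002 = 1/24 ✓; 4 stages ⇒ order 4.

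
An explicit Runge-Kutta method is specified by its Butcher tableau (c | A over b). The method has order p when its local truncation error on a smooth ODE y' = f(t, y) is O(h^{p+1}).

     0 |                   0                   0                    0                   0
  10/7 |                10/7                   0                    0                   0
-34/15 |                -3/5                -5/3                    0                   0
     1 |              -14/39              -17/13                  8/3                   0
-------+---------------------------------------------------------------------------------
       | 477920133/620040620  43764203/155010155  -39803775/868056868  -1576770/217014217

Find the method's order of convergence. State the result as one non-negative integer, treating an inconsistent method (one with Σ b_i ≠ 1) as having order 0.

3

b = (477920133/620040620, 43764203/155010155, -39803775/868056868, -1576770/217014217)
c = (0, 10/7, -34/15, 1)
Ac = (0, 0, -50/21, -32402/4095)
Σ b_i: 477920133/620040620·1 + 43764203/155010155·1 + (-39803775/868056868)·1 + (-1576770/217014217)·1 = 1 ✓
b·c: 43764203/155010155·10/7 + (-39803775/868056868)·(-34/15) + (-1576770/217014217)·1 = 1/2 ✓
b·c²: 43764203/155010155·100/49 + (-39803775/868056868)·1156/225 + (-1576770/217014217)·1 = 1/3 ✓
b·Ac: (-39803775/868056868)·(-50/21) + (-1576770/217014217)·(-32402/4095) = 1/6 ✓
b·c³: 43764203/155010155·1000/343 + (-39803775/868056868)·(-39304/3375) + (-1576770/217014217)·1 = 13182193592/9765639765 ≠ 1/4 ⇒ order 3.
b·(c∘Ac): (-39803775/868056868)·340/63 + (-1576770/217014217)·(-32402/4095) = -5889599/31002031 ≠ 1/8
b·Ac²: (-39803775/868056868)·(-500/147) + (-1576770/217014217)·4743476/429975 = 5182333027/68359478355 ≠ 1/12
b·A²c: (-1576770/217014217)·(-400/63) = 210236000/4557298557 ≠ 1/24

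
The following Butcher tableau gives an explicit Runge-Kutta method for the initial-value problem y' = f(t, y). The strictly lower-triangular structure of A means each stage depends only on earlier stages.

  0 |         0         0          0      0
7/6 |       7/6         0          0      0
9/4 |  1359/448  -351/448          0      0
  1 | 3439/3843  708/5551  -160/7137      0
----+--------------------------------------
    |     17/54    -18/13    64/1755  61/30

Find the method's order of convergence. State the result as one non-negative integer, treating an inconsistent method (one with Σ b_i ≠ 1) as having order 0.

b = (17/54, -18/13, 64/1755, 61/30)
c = (0, 7/6, 9/4, 1)
Ac = (0, 0, -117/128, 6/61)
Σ b_i: 17/54·1 + (-18/13)·1 + 64/1755·1 + 61/30·1 = 1 ✓
b·c: (-18/13)·7/6 + 64/1755·9/4 + 61/30·1 = 1/2 ✓
b·c²: (-18/13)·49/36 + 64/1755·81/16 + 61/30·1 = 1/3 ✓
b·Ac: 64/1755·(-117/128) + 61/30·6/61 = 1/6 ✓
b·c³: (-18/13)·343/216 + 64/1755·729/64 + 61/30·1 = 1/4 ✓
b·(c∘Ac): 64/1755·(-1053/512) + 61/30·6/61 = 1/8 ✓
b·Ac²: 64/1755·(-273/256) + 61/30·11/183 = 1/12 ✓
b·A²c: 61/30·5/244 = 1/24 ✓; 4 stages ⇒ order 4.

4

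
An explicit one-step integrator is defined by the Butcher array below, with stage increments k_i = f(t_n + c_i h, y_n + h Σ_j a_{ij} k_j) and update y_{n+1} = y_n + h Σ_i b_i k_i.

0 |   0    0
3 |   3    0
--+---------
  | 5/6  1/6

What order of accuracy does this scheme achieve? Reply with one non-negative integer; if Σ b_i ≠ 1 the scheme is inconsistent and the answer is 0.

b = (5/6, 1/6)
c = (0, 3)
Σ b_i: 5/6·1 + 1/6·1 = 1 ✓
b·c: 1/6·3 = 1/2 ✓; 2 stages ⇒ order 2.

2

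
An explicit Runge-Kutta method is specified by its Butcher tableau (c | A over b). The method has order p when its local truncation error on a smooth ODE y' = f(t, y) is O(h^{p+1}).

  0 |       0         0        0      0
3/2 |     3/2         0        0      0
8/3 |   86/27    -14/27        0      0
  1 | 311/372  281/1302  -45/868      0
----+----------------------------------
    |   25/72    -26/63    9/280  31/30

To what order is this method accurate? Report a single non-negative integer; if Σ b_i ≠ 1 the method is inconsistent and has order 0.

b = (25/72, -26/63, 9/280, 31/30)
c = (0, 3/2, 8/3, 1)
Ac = (0, 0, -7/9, 23/124)
Σ b_i: 25/72·1 + (-26/63)·1 + 9/280·1 + 31/30·1 = 1 ✓
b·c: (-26/63)·3/2 + 9/280·8/3 + 31/30·1 = 1/2 ✓
b·c²: (-26/63)·9/4 + 9/280·64/9 + 31/30·1 = 1/3 ✓
b·Ac: 9/280·(-7/9) + 31/30·23/124 = 1/6 ✓
b·c³: (-26/63)·27/8 + 9/280·512/27 + 31/30·1 = 1/4 ✓
b·(c∘Ac): 9/280·(-56/27) + 31/30·23/124 = 1/8 ✓
b·Ac²: 9/280·(-7/6) + 31/30·29/248 = 1/12 ✓
b·A²c: 31/30·5/124 = 1/24 ✓; 4 stages ⇒ order 4.

4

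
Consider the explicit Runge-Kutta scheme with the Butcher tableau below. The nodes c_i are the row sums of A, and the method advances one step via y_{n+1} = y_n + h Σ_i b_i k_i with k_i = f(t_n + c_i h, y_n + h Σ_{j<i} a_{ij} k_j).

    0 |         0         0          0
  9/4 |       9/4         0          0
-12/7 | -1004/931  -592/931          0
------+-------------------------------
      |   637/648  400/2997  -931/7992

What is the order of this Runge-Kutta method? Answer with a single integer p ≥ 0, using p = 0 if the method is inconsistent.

3

b = (637/648, 400/2997, -931/7992)
c = (0, 9/4, -12/7)
Ac = (0, 0, -1332/931)
Σ b_i: 637/648·1 + 400/2997·1 + (-931/7992)·1 = 1 ✓
b·c: 400/2997·9/4 + (-931/7992)·(-12/7) = 1/2 ✓
b·c²: 400/2997·81/16 + (-931/7992)·144/49 = 1/3 ✓
b·Ac: (-931/7992)·(-1332/931) = 1/6 ✓; 3 stages ⇒ order 3.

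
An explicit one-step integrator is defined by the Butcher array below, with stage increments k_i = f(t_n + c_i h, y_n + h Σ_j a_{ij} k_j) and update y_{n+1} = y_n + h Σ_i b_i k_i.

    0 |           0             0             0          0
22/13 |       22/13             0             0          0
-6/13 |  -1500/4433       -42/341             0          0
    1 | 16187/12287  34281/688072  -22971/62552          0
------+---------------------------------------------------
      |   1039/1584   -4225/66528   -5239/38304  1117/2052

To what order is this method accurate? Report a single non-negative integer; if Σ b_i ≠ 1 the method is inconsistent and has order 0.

b = (1039/1584, -4225/66528, -5239/38304, 1117/2052)
c = (0, 22/13, -6/13, 1)
Ac = (0, 0, -84/403, 567/2234)
Σ b_i: 1039/1584·1 + (-4225/66528)·1 + (-5239/38304)·1 + 1117/2052·1 = 1 ✓
b·c: (-4225/66528)·22/13 + (-5239/38304)·(-6/13) + 1117/2052·1 = 1/2 ✓
b·c²: (-4225/66528)·484/169 + (-5239/38304)·36/169 + 1117/2052·1 = 1/3 ✓
b·Ac: (-5239/38304)·(-84/403) + 1117/2052·567/2234 = 1/6 ✓
b·c³: (-4225/66528)·10648/2197 + (-5239/38304)·(-216/2197) + 1117/2052·1 = 1/4 ✓
b·(c∘Ac): (-5239/38304)·504/5239 + 1117/2052·567/2234 = 1/8 ✓
b·Ac²: (-5239/38304)·(-1848/5239) + 1117/2052·72/1117 = 1/12 ✓
b·A²c: 1117/2052·171/2234 = 1/24 ✓; 4 stages ⇒ order 4.

4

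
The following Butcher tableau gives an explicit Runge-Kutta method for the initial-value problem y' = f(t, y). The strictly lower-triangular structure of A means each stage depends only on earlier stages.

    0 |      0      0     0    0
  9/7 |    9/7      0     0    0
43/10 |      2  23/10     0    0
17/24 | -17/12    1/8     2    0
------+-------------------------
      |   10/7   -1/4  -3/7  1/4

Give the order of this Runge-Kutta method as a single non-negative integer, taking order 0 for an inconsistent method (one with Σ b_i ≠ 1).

b = (10/7, -1/4, -3/7, 1/4)
c = (0, 9/7, 43/10, 17/24)
Ac = (0, 0, 207/70, 2453/280)
Σ b_i: 10/7·1 + (-1/4)·1 + (-3/7)·1 + 1/4·1 = 1 ✓
b·c: (-1/4)·9/7 + (-3/7)·43/10 + 1/4·17/24 = -6677/3360 ≠ 1/2 ⇒ order 1.

1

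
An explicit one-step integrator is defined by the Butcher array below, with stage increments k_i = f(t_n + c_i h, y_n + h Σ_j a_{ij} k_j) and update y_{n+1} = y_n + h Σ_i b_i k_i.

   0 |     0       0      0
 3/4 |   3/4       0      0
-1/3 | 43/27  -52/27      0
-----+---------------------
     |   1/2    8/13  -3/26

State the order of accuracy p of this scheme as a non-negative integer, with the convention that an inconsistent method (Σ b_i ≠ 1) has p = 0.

b = (1/2, 8/13, -3/26)
c = (0, 3/4, -1/3)
Ac = (0, 0, -13/9)
Σ b_i: 1/2·1 + 8/13·1 + (-3/26)·1 = 1 ✓
b·c: 8/13·3/4 + (-3/26)·(-1/3) = 1/2 ✓
b·c²: 8/13·9/16 + (-3/26)·1/9 = 1/3 ✓
b·Ac: (-3/26)·(-13/9) = 1/6 ✓; 3 stages ⇒ order 3.

3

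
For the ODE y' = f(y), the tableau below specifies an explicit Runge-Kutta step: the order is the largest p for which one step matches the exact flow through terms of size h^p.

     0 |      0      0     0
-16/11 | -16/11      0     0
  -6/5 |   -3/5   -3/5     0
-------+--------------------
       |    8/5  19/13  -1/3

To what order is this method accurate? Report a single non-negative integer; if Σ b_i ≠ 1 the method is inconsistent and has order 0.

0

b = (8/5, 19/13, -1/3)
c = (0, -16/11, -6/5)
Ac = (0, 0, 48/55)
Σ b_i: 8/5·1 + 19/13·1 + (-1/3)·1 = 532/195 ≠ 1 ⇒ order 0.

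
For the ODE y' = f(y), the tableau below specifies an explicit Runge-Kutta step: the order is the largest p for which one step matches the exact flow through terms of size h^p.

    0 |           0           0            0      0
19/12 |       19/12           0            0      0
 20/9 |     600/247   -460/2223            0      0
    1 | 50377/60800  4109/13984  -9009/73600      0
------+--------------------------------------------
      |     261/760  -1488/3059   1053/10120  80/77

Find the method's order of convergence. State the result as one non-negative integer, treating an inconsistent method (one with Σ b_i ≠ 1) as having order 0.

4

b = (261/760, -1488/3059, 1053/10120, 80/77)
c = (0, 19/12, 20/9, 1)
Ac = (0, 0, -115/351, 371/1920)
Σ b_i: 261/760·1 + (-1488/3059)·1 + 1053/10120·1 + 80/77·1 = 1 ✓
b·c: (-1488/3059)·19/12 + 1053/10120·20/9 + 80/77·1 = 1/2 ✓
b·c²: (-1488/3059)·361/144 + 1053/10120·400/81 + 80/77·1 = 1/3 ✓
b·Ac: 1053/10120·(-115/351) + 80/77·371/1920 = 1/6 ✓
b·c³: (-1488/3059)·6859/1728 + 1053/10120·8000/729 + 80/77·1 = 1/4 ✓
b·(c∘Ac): 1053/10120·(-2300/3159) + 80/77·371/1920 = 1/8 ✓
b·Ac²: 1053/10120·(-2185/4212) + 80/77·203/1536 = 1/12 ✓
b·A²c: 80/77·77/1920 = 1/24 ✓; 4 stages ⇒ order 4.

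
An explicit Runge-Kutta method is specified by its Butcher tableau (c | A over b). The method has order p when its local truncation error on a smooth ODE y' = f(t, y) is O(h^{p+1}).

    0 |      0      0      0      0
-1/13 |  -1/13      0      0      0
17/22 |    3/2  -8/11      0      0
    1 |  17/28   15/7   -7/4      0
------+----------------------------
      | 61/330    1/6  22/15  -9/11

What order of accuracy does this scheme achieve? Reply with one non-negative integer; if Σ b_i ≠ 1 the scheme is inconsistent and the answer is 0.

1

b = (61/330, 1/6, 22/15, -9/11)
c = (0, -1/13, 17/22, 1)
Ac = (0, 0, 8/143, -12149/8008)
Σ b_i: 61/330·1 + 1/6·1 + 22/15·1 + (-9/11)·1 = 1 ✓
b·c: 1/6·(-1/13) + 22/15·17/22 + (-9/11)·1 = 1297/4290 ≠ 1/2 ⇒ order 1.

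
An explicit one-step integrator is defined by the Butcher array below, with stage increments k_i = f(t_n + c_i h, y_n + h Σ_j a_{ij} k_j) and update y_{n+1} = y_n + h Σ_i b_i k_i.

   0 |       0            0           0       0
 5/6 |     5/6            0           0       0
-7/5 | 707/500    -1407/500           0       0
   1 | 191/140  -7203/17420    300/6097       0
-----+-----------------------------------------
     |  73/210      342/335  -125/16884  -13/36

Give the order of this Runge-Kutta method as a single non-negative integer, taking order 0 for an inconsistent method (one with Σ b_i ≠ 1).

4

b = (73/210, 342/335, -125/16884, -13/36)
c = (0, 5/6, -7/5, 1)
Ac = (0, 0, -469/200, -43/104)
Σ b_i: 73/210·1 + 342/335·1 + (-125/16884)·1 + (-13/36)·1 = 1 ✓
b·c: 342/335·5/6 + (-125/16884)·(-7/5) + (-13/36)·1 = 1/2 ✓
b·c²: 342/335·25/36 + (-125/16884)·49/25 + (-13/36)·1 = 1/3 ✓
b·Ac: (-125/16884)·(-469/200) + (-13/36)·(-43/104) = 1/6 ✓
b·c³: 342/335·125/216 + (-125/16884)·(-343/125) + (-13/36)·1 = 1/4 ✓
b·(c∘Ac): (-125/16884)·3283/1000 + (-13/36)·(-43/104) = 1/8 ✓
b·Ac²: (-125/16884)·(-469/240) + (-13/36)·(-119/624) = 1/12 ✓
b·A²c: (-13/36)·(-3/26) = 1/24 ✓; 4 stages ⇒ order 4.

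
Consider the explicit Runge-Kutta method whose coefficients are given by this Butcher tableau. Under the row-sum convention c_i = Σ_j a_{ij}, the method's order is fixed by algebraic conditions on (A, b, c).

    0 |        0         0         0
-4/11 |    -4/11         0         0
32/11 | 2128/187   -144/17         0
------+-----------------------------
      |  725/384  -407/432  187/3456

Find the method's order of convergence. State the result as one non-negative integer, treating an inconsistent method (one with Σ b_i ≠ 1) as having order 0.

3

b = (725/384, -407/432, 187/3456)
c = (0, -4/11, 32/11)
Ac = (0, 0, 576/187)
Σ b_i: 725/384·1 + (-407/432)·1 + 187/3456·1 = 1 ✓
b·c: (-407/432)·(-4/11) + 187/3456·32/11 = 1/2 ✓
b·c²: (-407/432)·16/121 + 187/3456·1024/121 = 1/3 ✓
b·Ac: 187/3456·576/187 = 1/6 ✓; 3 stages ⇒ order 3.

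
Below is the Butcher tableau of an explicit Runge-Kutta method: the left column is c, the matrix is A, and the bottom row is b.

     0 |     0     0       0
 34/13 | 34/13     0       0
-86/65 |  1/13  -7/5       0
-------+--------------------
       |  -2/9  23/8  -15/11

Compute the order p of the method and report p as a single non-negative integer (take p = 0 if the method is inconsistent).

b = (-2/9, 23/8, -15/11)
c = (0, 34/13, -86/65)
Ac = (0, 0, -238/65)
Σ b_i: (-2/9)·1 + 23/8·1 + (-15/11)·1 = 1021/792 ≠ 1 ⇒ order 0.

0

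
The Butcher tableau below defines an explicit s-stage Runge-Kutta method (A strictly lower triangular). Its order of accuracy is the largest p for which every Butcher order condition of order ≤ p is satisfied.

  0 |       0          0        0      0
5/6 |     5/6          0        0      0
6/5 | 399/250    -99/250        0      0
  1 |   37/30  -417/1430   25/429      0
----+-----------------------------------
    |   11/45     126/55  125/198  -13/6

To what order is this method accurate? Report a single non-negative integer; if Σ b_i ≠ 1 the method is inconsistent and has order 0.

4

b = (11/45, 126/55, 125/198, -13/6)
c = (0, 5/6, 6/5, 1)
Ac = (0, 0, -33/100, -9/52)
Σ b_i: 11/45·1 + 126/55·1 + 125/198·1 + (-13/6)·1 = 1 ✓
b·c: 126/55·5/6 + 125/198·6/5 + (-13/6)·1 = 1/2 ✓
b·c²: 126/55·25/36 + 125/198·36/25 + (-13/6)·1 = 1/3 ✓
b·Ac: 125/198·(-33/100) + (-13/6)·(-9/52) = 1/6 ✓
b·c³: 126/55·125/216 + 125/198·216/125 + (-13/6)·1 = 1/4 ✓
b·(c∘Ac): 125/198·(-99/250) + (-13/6)·(-9/52) = 1/8 ✓
b·Ac²: 125/198·(-11/40) + (-13/6)·(-37/312) = 1/12 ✓
b·A²c: (-13/6)·(-1/52) = 1/24 ✓; 4 stages ⇒ order 4.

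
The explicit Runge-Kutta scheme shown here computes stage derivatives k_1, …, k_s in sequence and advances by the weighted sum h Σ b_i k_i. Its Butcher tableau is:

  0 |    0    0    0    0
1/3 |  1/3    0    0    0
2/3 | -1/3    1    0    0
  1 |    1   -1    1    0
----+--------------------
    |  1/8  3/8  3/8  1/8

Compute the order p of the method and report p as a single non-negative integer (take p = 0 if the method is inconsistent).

b = (1/8, 3/8, 3/8, 1/8)
c = (0, 1/3, 2/3, 1)
Ac = (0, 0, 1/3, 1/3)
Σ b_i: 1/8·1 + 3/8·1 + 3/8·1 + 1/8·1 = 1 ✓
b·c: 3/8·1/3 + 3/8·2/3 + 1/8·1 = 1/2 ✓
b·c²: 3/8·1/9 + 3/8·4/9 + 1/8·1 = 1/3 ✓
b·Ac: 3/8·1/3 + 1/8·1/3 = 1/6 ✓
b·c³: 3/8·1/27 + 3/8·8/27 + 1/8·1 = 1/4 ✓
b·(c∘Ac): 3/8·2/9 + 1/8·1/3 = 1/8 ✓
b·Ac²: 3/8·1/9 + 1/8·1/3 = 1/12 ✓
b·A²c: 1/8·1/3 = 1/24 ✓; 4 stages ⇒ order 4.

4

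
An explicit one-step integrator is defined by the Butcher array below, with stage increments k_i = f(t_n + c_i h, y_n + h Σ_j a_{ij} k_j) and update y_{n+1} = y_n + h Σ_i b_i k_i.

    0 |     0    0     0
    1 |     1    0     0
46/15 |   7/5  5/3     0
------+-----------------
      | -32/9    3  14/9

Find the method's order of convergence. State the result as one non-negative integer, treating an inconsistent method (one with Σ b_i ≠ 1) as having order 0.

1

b = (-32/9, 3, 14/9)
c = (0, 1, 46/15)
Ac = (0, 0, 5/3)
Σ b_i: (-32/9)·1 + 3·1 + 14/9·1 = 1 ✓
b·c: 3·1 + 14/9·46/15 = 1049/135 ≠ 1/2 ⇒ order 1.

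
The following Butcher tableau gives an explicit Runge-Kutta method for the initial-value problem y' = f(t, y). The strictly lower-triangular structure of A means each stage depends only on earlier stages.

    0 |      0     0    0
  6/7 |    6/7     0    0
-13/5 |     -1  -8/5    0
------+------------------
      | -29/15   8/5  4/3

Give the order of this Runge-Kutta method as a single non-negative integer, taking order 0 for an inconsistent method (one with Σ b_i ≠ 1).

b = (-29/15, 8/5, 4/3)
c = (0, 6/7, -13/5)
Ac = (0, 0, -48/35)
Σ b_i: (-29/15)·1 + 8/5·1 + 4/3·1 = 1 ✓
b·c: 8/5·6/7 + 4/3·(-13/5) = -44/21 ≠ 1/2 ⇒ order 1.

1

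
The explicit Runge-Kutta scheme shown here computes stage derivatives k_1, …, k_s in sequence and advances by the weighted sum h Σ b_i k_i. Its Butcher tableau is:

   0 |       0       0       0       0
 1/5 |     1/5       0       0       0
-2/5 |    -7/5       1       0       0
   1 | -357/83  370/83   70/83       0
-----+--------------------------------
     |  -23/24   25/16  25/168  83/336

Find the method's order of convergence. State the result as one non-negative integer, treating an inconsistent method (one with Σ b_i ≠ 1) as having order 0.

4

b = (-23/24, 25/16, 25/168, 83/336)
c = (0, 1/5, -2/5, 1)
Ac = (0, 0, 1/5, 46/83)
Σ b_i: (-23/24)·1 + 25/16·1 + 25/168·1 + 83/336·1 = 1 ✓
b·c: 25/16·1/5 + 25/168·(-2/5) + 83/336·1 = 1/2 ✓
b·c²: 25/16·1/25 + 25/168·4/25 + 83/336·1 = 1/3 ✓
b·Ac: 25/168·1/5 + 83/336·46/83 = 1/6 ✓
b·c³: 25/16·1/125 + 25/168·(-8/125) + 83/336·1 = 1/4 ✓
b·(c∘Ac): 25/168·(-2/25) + 83/336·46/83 = 1/8 ✓
b·Ac²: 25/168·1/25 + 83/336·26/83 = 1/12 ✓
b·A²c: 83/336·14/83 = 1/24 ✓; 4 stages ⇒ order 4.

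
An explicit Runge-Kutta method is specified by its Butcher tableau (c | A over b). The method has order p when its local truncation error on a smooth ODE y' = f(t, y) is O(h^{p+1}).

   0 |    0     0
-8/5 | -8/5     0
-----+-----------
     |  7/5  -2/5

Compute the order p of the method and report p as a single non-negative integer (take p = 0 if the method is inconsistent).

1

b = (7/5, -2/5)
c = (0, -8/5)
Σ b_i: 7/5·1 + (-2/5)·1 = 1 ✓
b·c: (-2/5)·(-8/5) = 16/25 ≠ 1/2 ⇒ order 1.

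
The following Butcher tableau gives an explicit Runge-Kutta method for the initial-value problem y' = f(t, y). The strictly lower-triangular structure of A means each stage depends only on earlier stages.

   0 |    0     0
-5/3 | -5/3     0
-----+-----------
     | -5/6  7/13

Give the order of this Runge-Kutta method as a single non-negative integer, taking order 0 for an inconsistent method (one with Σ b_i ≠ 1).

b = (-5/6, 7/13)
c = (0, -5/3)
Σ b_i: (-5/6)·1 + 7/13·1 = -23/78 ≠ 1 ⇒ order 0.

0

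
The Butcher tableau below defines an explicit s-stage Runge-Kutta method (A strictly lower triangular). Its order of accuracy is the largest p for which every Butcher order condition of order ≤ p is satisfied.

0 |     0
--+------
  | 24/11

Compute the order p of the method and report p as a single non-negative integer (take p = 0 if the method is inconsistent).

0

b = (24/11)
c = (0)
Σ b_i: 24/11·1 = 24/11 ≠ 1 ⇒ order 0.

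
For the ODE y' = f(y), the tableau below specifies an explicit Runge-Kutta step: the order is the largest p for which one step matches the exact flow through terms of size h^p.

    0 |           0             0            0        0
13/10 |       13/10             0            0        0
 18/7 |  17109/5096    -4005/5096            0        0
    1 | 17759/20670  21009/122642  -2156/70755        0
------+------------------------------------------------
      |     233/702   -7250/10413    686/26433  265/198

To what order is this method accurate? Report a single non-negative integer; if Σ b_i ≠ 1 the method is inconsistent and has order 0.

b = (233/702, -7250/10413, 686/26433, 265/198)
c = (0, 13/10, 18/7, 1)
Ac = (0, 0, -801/784, 153/1060)
Σ b_i: 233/702·1 + (-7250/10413)·1 + 686/26433·1 + 265/198·1 = 1 ✓
b·c: (-7250/10413)·13/10 + 686/26433·18/7 + 265/198·1 = 1/2 ✓
b·c²: (-7250/10413)·169/100 + 686/26433·324/49 + 265/198·1 = 1/3 ✓
b·Ac: 686/26433·(-801/784) + 265/198·153/1060 = 1/6 ✓
b·c³: (-7250/10413)·2197/1000 + 686/26433·5832/343 + 265/198·1 = 1/4 ✓
b·(c∘Ac): 686/26433·(-7209/2744) + 265/198·153/1060 = 1/8 ✓
b·Ac²: 686/26433·(-10413/7840) + 265/198·933/10600 = 1/12 ✓
b·A²c: 265/198·33/1060 = 1/24 ✓; 4 stages ⇒ order 4.

4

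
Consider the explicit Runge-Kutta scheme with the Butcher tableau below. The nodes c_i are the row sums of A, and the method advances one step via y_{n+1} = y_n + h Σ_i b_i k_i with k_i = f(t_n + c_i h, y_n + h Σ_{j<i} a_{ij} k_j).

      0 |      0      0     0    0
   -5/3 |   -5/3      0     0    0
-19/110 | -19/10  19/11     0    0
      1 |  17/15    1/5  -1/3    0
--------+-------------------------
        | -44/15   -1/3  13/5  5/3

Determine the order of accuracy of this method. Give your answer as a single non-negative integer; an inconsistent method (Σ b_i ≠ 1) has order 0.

b = (-44/15, -1/3, 13/5, 5/3)
c = (0, -5/3, -19/110, 1)
Ac = (0, 0, -95/33, -91/330)
Σ b_i: (-44/15)·1 + (-1/3)·1 + 13/5·1 + 5/3·1 = 1 ✓
b·c: (-1/3)·(-5/3) + 13/5·(-19/110) + 5/3·1 = 8777/4950 ≠ 1/2 ⇒ order 1.

1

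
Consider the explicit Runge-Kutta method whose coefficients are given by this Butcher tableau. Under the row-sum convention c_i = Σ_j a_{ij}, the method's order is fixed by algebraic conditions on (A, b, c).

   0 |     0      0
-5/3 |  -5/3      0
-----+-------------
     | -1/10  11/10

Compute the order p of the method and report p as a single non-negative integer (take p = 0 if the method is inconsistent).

b = (-1/10, 11/10)
c = (0, -5/3)
Σ b_i: (-1/10)·1 + 11/10·1 = 1 ✓
b·c: 11/10·(-5/3) = -11/6 ≠ 1/2 ⇒ order 1.

1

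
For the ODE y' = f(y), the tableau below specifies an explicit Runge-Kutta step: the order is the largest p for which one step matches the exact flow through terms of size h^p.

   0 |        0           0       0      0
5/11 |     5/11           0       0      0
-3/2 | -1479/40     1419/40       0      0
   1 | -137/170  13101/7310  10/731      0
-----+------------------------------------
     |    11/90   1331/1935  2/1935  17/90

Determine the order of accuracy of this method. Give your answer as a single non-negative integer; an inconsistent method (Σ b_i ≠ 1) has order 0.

4

b = (11/90, 1331/1935, 2/1935, 17/90)
c = (0, 5/11, -3/2, 1)
Ac = (0, 0, 129/8, 27/34)
Σ b_i: 11/90·1 + 1331/1935·1 + 2/1935·1 + 17/90·1 = 1 ✓
b·c: 1331/1935·5/11 + 2/1935·(-3/2) + 17/90·1 = 1/2 ✓
b·c²: 1331/1935·25/121 + 2/1935·9/4 + 17/90·1 = 1/3 ✓
b·Ac: 2/1935·129/8 + 17/90·27/34 = 1/6 ✓
b·c³: 1331/1935·125/1331 + 2/1935·(-27/8) + 17/90·1 = 1/4 ✓
b·(c∘Ac): 2/1935·(-387/16) + 17/90·27/34 = 1/8 ✓
b·Ac²: 2/1935·645/88 + 17/90·75/187 = 1/12 ✓
b·A²c: 17/90·15/68 = 1/24 ✓; 4 stages ⇒ order 4.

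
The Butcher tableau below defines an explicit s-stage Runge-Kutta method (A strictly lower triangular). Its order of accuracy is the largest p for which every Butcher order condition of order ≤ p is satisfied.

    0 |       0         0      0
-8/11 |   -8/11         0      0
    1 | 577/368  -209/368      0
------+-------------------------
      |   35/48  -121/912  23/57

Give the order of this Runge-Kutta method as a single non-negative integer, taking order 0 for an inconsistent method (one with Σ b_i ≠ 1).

b = (35/48, -121/912, 23/57)
c = (0, -8/11, 1)
Ac = (0, 0, 19/46)
Σ b_i: 35/48·1 + (-121/912)·1 + 23/57·1 = 1 ✓
b·c: (-121/912)·(-8/11) + 23/57·1 = 1/2 ✓
b·c²: (-121/912)·64/121 + 23/57·1 = 1/3 ✓
b·Ac: 23/57·19/46 = 1/6 ✓; 3 stages ⇒ order 3.

3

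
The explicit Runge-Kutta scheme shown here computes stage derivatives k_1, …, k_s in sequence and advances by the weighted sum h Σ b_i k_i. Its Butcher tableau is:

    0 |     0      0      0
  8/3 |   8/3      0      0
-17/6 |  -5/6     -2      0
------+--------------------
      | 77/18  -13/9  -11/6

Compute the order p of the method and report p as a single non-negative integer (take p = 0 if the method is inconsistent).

b = (77/18, -13/9, -11/6)
c = (0, 8/3, -17/6)
Ac = (0, 0, -16/3)
Σ b_i: 77/18·1 + (-13/9)·1 + (-11/6)·1 = 1 ✓
b·c: (-13/9)·8/3 + (-11/6)·(-17/6) = 145/108 ≠ 1/2 ⇒ order 1.

1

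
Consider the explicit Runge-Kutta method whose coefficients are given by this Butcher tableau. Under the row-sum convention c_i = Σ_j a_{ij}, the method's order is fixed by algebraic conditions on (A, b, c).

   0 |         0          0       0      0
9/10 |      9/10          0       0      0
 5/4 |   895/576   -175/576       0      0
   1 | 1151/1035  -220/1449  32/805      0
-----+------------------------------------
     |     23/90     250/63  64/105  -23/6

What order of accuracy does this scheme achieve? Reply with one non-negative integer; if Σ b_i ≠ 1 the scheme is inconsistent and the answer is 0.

4

b = (23/90, 250/63, 64/105, -23/6)
c = (0, 9/10, 5/4, 1)
Ac = (0, 0, -35/128, -2/23)
Σ b_i: 23/90·1 + 250/63·1 + 64/105·1 + (-23/6)·1 = 1 ✓
b·c: 250/63·9/10 + 64/105·5/4 + (-23/6)·1 = 1/2 ✓
b·c²: 250/63·81/100 + 64/105·25/16 + (-23/6)·1 = 1/3 ✓
b·Ac: 64/105·(-35/128) + (-23/6)·(-2/23) = 1/6 ✓
b·c³: 250/63·729/1000 + 64/105·125/64 + (-23/6)·1 = 1/4 ✓
b·(c∘Ac): 64/105·(-175/512) + (-23/6)·(-2/23) = 1/8 ✓
b·Ac²: 64/105·(-63/256) + (-23/6)·(-7/115) = 1/12 ✓
b·A²c: (-23/6)·(-1/92) = 1/24 ✓; 4 stages ⇒ order 4.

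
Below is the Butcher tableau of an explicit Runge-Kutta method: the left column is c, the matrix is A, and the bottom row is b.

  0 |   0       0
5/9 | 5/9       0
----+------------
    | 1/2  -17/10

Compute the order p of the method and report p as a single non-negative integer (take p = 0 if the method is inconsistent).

0

b = (1/2, -17/10)
c = (0, 5/9)
Σ b_i: 1/2·1 + (-17/10)·1 = -6/5 ≠ 1 ⇒ order 0.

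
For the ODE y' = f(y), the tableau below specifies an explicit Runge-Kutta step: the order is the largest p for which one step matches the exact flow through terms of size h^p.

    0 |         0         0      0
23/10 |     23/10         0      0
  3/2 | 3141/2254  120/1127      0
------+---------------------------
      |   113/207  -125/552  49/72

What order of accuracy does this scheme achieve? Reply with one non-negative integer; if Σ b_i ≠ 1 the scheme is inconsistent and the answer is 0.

b = (113/207, -125/552, 49/72)
c = (0, 23/10, 3/2)
Ac = (0, 0, 12/49)
Σ b_i: 113/207·1 + (-125/552)·1 + 49/72·1 = 1 ✓
b·c: (-125/552)·23/10 + 49/72·3/2 = 1/2 ✓
b·c²: (-125/552)·529/100 + 49/72·9/4 = 1/3 ✓
b·Ac: 49/72·12/49 = 1/6 ✓; 3 stages ⇒ order 3.

3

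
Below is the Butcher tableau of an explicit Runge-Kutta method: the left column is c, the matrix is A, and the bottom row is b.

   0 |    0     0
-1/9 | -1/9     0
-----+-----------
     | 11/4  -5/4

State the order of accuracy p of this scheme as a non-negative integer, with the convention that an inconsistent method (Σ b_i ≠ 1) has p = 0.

0

b = (11/4, -5/4)
c = (0, -1/9)
Σ b_i: 11/4·1 + (-5/4)·1 = 3/2 ≠ 1 ⇒ order 0.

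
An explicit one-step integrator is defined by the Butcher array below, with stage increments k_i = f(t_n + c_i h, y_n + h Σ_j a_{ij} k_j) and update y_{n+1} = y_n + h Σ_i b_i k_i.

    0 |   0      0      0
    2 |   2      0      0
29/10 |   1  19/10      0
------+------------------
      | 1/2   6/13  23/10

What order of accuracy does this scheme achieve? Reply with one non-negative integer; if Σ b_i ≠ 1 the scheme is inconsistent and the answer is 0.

b = (1/2, 6/13, 23/10)
c = (0, 2, 29/10)
Ac = (0, 0, 19/5)
Σ b_i: 1/2·1 + 6/13·1 + 23/10·1 = 212/65 ≠ 1 ⇒ order 0.

0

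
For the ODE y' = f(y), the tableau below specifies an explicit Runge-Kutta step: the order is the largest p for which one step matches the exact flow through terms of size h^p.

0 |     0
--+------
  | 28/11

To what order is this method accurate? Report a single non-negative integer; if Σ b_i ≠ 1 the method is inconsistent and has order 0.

b = (28/11)
c = (0)
Σ b_i: 28/11·1 = 28/11 ≠ 1 ⇒ order 0.

0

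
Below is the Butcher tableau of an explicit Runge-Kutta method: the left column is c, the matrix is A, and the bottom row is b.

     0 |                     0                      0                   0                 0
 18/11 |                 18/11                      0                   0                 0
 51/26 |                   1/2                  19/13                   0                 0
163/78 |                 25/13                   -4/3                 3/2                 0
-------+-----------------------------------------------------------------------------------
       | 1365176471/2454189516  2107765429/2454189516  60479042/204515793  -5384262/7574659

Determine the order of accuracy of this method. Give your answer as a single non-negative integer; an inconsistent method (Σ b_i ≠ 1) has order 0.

3

b = (1365176471/2454189516, 2107765429/2454189516, 60479042/204515793, -5384262/7574659)
c = (0, 18/11, 51/26, 163/78)
Ac = (0, 0, 342/143, 435/572)
Σ b_i: 1365176471/2454189516·1 + 2107765429/2454189516·1 + 60479042/204515793·1 + (-5384262/7574659)·1 = 1 ✓
b·c: 2107765429/2454189516·18/11 + 60479042/204515793·51/26 + (-5384262/7574659)·163/78 = 1/2 ✓
b·c²: 2107765429/2454189516·324/121 + 60479042/204515793·2601/676 + (-5384262/7574659)·26569/6084 = 1/3 ✓
b·Ac: 60479042/204515793·342/143 + (-5384262/7574659)·435/572 = 1/6 ✓
b·c³: 2107765429/2454189516·5832/1331 + 60479042/204515793·132651/17576 + (-5384262/7574659)·4330747/474552 = -124687880963/253463239458 ≠ 1/4 ⇒ order 3.
b·(c∘Ac): 60479042/204515793·8721/1859 + (-5384262/7574659)·23635/14872 = 85860391/333284996 ≠ 1/8
b·Ac²: 60479042/204515793·6156/1573 + (-5384262/7574659)·360099/163592 = -1764994119/4332704948 ≠ 1/12
b·A²c: (-5384262/7574659)·513/143 = -212471262/83321249 ≠ 1/24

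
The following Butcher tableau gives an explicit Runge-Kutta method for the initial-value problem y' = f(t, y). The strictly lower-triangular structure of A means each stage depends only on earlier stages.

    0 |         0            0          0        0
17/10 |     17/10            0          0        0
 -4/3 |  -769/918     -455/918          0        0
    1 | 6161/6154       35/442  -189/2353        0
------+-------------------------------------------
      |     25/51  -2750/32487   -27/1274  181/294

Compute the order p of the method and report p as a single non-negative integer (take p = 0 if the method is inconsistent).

4

b = (25/51, -2750/32487, -27/1274, 181/294)
c = (0, 17/10, -4/3, 1)
Ac = (0, 0, -91/108, 175/724)
Σ b_i: 25/51·1 + (-2750/32487)·1 + (-27/1274)·1 + 181/294·1 = 1 ✓
b·c: (-2750/32487)·17/10 + (-27/1274)·(-4/3) + 181/294·1 = 1/2 ✓
b·c²: (-2750/32487)·289/100 + (-27/1274)·16/9 + 181/294·1 = 1/3 ✓
b·Ac: (-27/1274)·(-91/108) + 181/294·175/724 = 1/6 ✓
b·c³: (-2750/32487)·4913/1000 + (-27/1274)·(-64/27) + 181/294·1 = 1/4 ✓
b·(c∘Ac): (-27/1274)·91/81 + 181/294·175/724 = 1/8 ✓
b·Ac²: (-27/1274)·(-1547/1080) + 181/294·623/7240 = 1/12 ✓
b·A²c: 181/294·49/724 = 1/24 ✓; 4 stages ⇒ order 4.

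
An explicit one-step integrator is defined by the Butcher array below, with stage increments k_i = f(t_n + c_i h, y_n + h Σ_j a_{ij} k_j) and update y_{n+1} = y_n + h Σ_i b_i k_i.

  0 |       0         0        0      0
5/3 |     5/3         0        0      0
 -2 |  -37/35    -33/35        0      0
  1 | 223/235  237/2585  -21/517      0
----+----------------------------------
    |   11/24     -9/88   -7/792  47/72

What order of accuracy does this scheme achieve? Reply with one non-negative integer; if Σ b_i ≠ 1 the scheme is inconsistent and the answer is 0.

b = (11/24, -9/88, -7/792, 47/72)
c = (0, 5/3, -2, 1)
Ac = (0, 0, -11/7, 11/47)
Σ b_i: 11/24·1 + (-9/88)·1 + (-7/792)·1 + 47/72·1 = 1 ✓
b·c: (-9/88)·5/3 + (-7/792)·(-2) + 47/72·1 = 1/2 ✓
b·c²: (-9/88)·25/9 + (-7/792)·4 + 47/72·1 = 1/3 ✓
b·Ac: (-7/792)·(-11/7) + 47/72·11/47 = 1/6 ✓
b·c³: (-9/88)·125/27 + (-7/792)·(-8) + 47/72·1 = 1/4 ✓
b·(c∘Ac): (-7/792)·22/7 + 47/72·11/47 = 1/8 ✓
b·Ac²: (-7/792)·(-55/21) + 47/72·13/141 = 1/12 ✓
b·A²c: 47/72·3/47 = 1/24 ✓; 4 stages ⇒ order 4.

4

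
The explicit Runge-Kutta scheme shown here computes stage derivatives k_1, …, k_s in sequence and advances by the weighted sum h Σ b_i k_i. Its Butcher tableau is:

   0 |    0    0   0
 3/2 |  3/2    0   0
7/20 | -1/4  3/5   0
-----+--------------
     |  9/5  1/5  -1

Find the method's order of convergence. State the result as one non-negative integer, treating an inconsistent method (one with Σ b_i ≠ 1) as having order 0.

b = (9/5, 1/5, -1)
c = (0, 3/2, 7/20)
Ac = (0, 0, 9/10)
Σ b_i: 9/5·1 + 1/5·1 + (-1)·1 = 1 ✓
b·c: 1/5·3/2 + (-1)·7/20 = -1/20 ≠ 1/2 ⇒ order 1.

1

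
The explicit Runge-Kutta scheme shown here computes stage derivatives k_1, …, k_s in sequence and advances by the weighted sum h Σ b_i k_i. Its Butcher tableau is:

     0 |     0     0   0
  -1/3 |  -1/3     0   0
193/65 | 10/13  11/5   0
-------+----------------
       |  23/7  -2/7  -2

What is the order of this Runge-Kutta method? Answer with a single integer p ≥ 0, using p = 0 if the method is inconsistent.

b = (23/7, -2/7, -2)
c = (0, -1/3, 193/65)
Ac = (0, 0, -11/15)
Σ b_i: 23/7·1 + (-2/7)·1 + (-2)·1 = 1 ✓
b·c: (-2/7)·(-1/3) + (-2)·193/65 = -7976/1365 ≠ 1/2 ⇒ order 1.

1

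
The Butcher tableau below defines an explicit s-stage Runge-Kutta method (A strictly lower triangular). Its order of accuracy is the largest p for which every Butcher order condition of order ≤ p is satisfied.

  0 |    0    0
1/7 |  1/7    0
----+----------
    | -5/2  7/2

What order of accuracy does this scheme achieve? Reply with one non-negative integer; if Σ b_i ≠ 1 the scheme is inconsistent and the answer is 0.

2

b = (-5/2, 7/2)
c = (0, 1/7)
Σ b_i: (-5/2)·1 + 7/2·1 = 1 ✓
b·c: 7/2·1/7 = 1/2 ✓; 2 stages ⇒ order 2.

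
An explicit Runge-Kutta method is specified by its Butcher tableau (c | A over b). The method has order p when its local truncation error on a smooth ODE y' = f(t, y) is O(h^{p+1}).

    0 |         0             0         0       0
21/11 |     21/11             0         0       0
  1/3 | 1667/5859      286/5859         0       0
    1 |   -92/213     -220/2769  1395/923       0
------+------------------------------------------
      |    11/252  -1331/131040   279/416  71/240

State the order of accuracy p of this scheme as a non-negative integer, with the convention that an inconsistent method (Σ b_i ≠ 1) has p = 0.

4

b = (11/252, -1331/131040, 279/416, 71/240)
c = (0, 21/11, 1/3, 1)
Ac = (0, 0, 26/279, 25/71)
Σ b_i: 11/252·1 + (-1331/131040)·1 + 279/416·1 + 71/240·1 = 1 ✓
b·c: (-1331/131040)·21/11 + 279/416·1/3 + 71/240·1 = 1/2 ✓
b·c²: (-1331/131040)·441/121 + 279/416·1/9 + 71/240·1 = 1/3 ✓
b·Ac: 279/416·26/279 + 71/240·25/71 = 1/6 ✓
b·c³: (-1331/131040)·9261/1331 + 279/416·1/27 + 71/240·1 = 1/4 ✓
b·(c∘Ac): 279/416·26/837 + 71/240·25/71 = 1/8 ✓
b·Ac²: 279/416·182/1023 + 71/240·(-95/781) = 1/12 ✓
b·A²c: 71/240·10/71 = 1/24 ✓; 4 stages ⇒ order 4.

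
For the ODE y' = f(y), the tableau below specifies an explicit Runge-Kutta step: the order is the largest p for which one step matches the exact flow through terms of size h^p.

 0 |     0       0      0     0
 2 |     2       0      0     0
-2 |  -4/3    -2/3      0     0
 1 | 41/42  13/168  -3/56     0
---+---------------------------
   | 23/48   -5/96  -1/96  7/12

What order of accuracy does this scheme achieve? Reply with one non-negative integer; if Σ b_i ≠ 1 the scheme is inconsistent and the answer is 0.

b = (23/48, -5/96, -1/96, 7/12)
c = (0, 2, -2, 1)
Ac = (0, 0, -4/3, 11/42)
Σ b_i: 23/48·1 + (-5/96)·1 + (-1/96)·1 + 7/12·1 = 1 ✓
b·c: (-5/96)·2 + (-1/96)·(-2) + 7/12·1 = 1/2 ✓
b·c²: (-5/96)·4 + (-1/96)·4 + 7/12·1 = 1/3 ✓
b·Ac: (-1/96)·(-4/3) + 7/12·11/42 = 1/6 ✓
b·c³: (-5/96)·8 + (-1/96)·(-8) + 7/12·1 = 1/4 ✓
b·(c∘Ac): (-1/96)·8/3 + 7/12·11/42 = 1/8 ✓
b·Ac²: (-1/96)·(-8/3) + 7/12·2/21 = 1/12 ✓
b·A²c: 7/12·1/14 = 1/24 ✓; 4 stages ⇒ order 4.

4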